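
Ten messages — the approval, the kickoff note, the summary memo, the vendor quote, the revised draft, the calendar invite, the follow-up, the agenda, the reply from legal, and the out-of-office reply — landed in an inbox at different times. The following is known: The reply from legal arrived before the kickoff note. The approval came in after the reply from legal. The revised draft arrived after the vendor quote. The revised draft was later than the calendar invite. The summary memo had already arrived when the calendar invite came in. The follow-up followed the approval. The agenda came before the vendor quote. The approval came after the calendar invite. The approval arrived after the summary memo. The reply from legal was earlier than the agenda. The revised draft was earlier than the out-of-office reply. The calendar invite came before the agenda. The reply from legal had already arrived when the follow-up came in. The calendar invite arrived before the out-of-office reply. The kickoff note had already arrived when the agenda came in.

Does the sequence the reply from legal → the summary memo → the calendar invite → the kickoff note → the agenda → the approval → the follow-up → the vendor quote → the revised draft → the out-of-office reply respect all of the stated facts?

yes

Check each stated constraint against the proposed order — e.g. the calendar invite is ahead of the revised draft; the calendar invite is ahead of the out-of-office reply. Every pair is in the required order; nothing is violated.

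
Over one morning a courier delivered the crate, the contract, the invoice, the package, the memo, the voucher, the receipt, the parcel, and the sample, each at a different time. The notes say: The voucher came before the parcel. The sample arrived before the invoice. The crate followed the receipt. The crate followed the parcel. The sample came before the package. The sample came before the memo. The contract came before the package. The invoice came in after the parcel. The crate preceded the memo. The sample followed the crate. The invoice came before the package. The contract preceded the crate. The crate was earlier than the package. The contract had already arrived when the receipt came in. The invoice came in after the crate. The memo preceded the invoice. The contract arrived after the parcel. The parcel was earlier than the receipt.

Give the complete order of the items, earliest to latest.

The constraints fix every adjacent pair, so only one ordering works:
the voucher → the parcel → the contract → the receipt → the crate → the sample → the memo → the invoice → the package.

the voucher, the parcel, the contract, the receipt, the crate, the sample, the memo, the invoice, the package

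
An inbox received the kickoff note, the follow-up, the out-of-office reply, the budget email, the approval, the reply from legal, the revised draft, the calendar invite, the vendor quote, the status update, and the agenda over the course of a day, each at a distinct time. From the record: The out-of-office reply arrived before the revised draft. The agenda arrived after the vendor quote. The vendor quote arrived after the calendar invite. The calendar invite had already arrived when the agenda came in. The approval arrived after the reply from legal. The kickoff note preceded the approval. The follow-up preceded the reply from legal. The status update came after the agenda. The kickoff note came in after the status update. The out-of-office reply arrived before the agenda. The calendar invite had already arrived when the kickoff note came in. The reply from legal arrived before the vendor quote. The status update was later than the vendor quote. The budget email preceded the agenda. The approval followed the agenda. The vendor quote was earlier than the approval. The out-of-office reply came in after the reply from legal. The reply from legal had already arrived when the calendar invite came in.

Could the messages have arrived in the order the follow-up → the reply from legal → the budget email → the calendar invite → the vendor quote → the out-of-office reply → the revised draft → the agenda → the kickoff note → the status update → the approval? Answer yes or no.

no

The constraints require the status update before the kickoff note, but in the proposed sequence the kickoff note appears ahead of the status update. That one violation is enough.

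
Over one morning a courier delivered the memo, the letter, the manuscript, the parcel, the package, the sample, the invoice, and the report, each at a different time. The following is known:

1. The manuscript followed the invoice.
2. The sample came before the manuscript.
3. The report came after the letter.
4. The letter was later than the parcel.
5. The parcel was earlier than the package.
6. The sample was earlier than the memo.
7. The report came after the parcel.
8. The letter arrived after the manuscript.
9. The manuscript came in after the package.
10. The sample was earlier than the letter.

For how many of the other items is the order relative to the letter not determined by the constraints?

Forced before the letter: the invoice, the manuscript, the package, the parcel, and the sample; forced after the letter: the report.
That leaves the memo with no forced order relative to the letter — 1.

1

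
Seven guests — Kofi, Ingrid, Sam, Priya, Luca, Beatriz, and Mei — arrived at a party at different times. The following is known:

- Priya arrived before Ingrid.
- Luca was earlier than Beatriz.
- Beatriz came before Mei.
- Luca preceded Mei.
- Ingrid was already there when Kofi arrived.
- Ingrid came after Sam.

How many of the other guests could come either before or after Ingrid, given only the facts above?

3

Forced before Ingrid: Priya and Sam; forced after Ingrid: Kofi.
That leaves Beatriz, Luca, and Mei with no forced order relative to Ingrid — 3.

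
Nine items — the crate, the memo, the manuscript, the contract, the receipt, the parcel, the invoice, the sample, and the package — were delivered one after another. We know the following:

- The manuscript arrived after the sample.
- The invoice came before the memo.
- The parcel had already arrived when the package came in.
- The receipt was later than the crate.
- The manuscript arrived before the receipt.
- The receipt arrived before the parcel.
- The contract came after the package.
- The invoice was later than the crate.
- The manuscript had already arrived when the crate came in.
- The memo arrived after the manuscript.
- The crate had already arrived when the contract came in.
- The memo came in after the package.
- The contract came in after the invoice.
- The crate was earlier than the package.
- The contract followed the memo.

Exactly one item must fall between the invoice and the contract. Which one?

Tracing the constraints gives the invoice → the memo → the contract, so the memo sits after the invoice and before the contract.
No other item is forced both after the invoice and before the contract.

the memo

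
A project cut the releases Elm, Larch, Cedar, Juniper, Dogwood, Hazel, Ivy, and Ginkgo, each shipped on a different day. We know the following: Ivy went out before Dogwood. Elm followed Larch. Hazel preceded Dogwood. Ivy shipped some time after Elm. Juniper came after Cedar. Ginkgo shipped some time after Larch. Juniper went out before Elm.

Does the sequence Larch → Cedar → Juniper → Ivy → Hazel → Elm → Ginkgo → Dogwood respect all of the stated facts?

The constraints require Elm before Ivy, but in the proposed sequence Ivy appears ahead of Elm. That one violation is enough.

no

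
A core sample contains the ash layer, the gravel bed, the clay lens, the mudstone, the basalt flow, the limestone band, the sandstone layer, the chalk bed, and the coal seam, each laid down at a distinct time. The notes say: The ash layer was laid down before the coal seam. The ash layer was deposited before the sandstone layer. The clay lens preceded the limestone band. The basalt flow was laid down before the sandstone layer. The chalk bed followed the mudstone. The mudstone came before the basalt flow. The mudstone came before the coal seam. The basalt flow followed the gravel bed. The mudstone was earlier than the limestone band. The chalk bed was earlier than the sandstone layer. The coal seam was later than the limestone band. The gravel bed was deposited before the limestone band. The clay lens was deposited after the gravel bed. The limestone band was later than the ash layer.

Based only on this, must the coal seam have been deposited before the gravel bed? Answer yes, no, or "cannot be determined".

Tracing the constraints gives the gravel bed → the limestone band → the coal seam, so the gravel bed must come before the coal seam.
That means the coal seam cannot be before the gravel bed.

no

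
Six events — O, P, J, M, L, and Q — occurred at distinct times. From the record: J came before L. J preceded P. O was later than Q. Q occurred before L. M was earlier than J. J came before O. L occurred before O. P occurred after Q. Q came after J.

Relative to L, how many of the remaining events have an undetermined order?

1

Forced before L: J, M, and Q; forced after L: O.
That leaves P with no forced order relative to L — 1.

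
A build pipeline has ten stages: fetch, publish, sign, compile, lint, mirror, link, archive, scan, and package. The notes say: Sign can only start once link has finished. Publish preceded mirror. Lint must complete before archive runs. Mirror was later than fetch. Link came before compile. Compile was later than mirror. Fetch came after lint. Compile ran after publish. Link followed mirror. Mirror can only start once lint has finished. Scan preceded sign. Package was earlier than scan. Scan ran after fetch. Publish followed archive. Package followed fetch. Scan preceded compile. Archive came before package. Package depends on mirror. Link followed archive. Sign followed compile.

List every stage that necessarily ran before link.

Directly stated before link: archive and mirror.
Fetch reaches link via fetch → mirror → link.
Lint reaches link via lint → mirror → link.
Publish reaches link via publish → mirror → link.
No chain forces scan (or any of the others) ahead of link.

archive, fetch, lint, mirror, publish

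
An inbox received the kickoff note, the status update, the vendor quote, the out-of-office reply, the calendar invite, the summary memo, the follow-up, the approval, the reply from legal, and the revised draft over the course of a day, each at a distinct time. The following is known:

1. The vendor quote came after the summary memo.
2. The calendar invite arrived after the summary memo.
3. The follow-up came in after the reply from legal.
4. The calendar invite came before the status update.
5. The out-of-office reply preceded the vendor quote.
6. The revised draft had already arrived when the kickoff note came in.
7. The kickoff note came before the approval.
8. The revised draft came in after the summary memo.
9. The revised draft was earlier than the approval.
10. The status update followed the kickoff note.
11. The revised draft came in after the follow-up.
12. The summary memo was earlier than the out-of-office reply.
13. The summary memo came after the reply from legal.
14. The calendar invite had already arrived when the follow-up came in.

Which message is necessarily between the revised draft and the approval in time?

the kickoff note

Tracing the constraints gives the revised draft → the kickoff note → the approval, so the kickoff note sits after the revised draft and before the approval.
No other message is forced both after the revised draft and before the approval.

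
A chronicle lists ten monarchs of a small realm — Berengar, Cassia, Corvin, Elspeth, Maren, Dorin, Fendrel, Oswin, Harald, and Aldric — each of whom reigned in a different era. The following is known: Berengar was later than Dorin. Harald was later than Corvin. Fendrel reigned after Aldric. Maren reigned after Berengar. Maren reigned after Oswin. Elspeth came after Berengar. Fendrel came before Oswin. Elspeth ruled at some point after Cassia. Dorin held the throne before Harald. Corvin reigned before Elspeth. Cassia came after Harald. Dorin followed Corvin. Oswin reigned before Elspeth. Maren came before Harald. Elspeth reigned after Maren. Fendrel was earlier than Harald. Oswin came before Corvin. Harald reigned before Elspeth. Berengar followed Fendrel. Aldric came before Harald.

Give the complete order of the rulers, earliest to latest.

The constraints fix every adjacent pair, so only one ordering works:
Aldric → Fendrel → Oswin → Corvin → Dorin → Berengar → Maren → Harald → Cassia → Elspeth.

Aldric, Fendrel, Oswin, Corvin, Dorin, Berengar, Maren, Harald, Cassia, Elspeth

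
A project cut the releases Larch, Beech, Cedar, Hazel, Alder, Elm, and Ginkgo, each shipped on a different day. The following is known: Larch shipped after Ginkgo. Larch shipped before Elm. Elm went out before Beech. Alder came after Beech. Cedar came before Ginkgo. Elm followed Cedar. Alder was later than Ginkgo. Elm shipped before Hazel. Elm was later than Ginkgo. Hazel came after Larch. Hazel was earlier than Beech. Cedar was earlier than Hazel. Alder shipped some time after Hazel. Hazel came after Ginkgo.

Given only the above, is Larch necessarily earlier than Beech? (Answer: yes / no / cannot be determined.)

yes

Chain the constraints: Larch → Hazel → Beech. Each link is directly stated, so Larch comes before Beech.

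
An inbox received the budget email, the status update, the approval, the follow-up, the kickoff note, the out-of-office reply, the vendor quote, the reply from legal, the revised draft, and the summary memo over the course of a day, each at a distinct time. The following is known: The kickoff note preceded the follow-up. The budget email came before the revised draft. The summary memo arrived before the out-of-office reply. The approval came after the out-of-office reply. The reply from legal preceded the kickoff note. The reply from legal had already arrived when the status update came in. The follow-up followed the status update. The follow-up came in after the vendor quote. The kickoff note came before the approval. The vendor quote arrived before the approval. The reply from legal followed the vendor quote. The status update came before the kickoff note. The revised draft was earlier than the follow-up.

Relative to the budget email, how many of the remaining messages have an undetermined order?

Forced after the budget email: the follow-up and the revised draft.
That leaves the approval, the kickoff note, the out-of-office reply, the reply from legal, the status update, the summary memo, and the vendor quote with no forced order relative to the budget email — 7.

7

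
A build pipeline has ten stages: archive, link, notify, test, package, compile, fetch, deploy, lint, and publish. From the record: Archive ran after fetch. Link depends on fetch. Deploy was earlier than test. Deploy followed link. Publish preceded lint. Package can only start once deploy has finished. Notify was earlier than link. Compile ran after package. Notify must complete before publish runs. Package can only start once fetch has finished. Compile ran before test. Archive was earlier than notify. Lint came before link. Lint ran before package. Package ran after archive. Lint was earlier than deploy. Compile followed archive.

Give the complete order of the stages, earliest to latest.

fetch, archive, notify, publish, lint, link, deploy, package, compile, test

The constraints fix every adjacent pair, so only one ordering works:
fetch → archive → notify → publish → lint → link → deploy → package → compile → test.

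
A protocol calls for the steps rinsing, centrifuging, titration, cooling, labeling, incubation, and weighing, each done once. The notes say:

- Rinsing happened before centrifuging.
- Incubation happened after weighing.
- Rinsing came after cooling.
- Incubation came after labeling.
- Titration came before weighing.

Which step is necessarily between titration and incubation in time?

weighing

Tracing the constraints gives titration → weighing → incubation, so weighing sits after titration and before incubation.
No other step is forced both after titration and before incubation.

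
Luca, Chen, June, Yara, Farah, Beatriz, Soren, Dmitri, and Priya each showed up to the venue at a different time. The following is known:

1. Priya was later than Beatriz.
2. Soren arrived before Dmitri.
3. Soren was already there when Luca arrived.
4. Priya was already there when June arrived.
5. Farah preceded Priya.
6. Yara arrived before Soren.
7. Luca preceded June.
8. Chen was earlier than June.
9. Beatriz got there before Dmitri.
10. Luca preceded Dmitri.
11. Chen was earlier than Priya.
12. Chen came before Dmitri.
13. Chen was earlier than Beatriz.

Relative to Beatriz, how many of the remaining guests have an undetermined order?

Forced before Beatriz: Chen; forced after Beatriz: Dmitri, June, and Priya.
That leaves Farah, Luca, Soren, and Yara with no forced order relative to Beatriz — 4.

4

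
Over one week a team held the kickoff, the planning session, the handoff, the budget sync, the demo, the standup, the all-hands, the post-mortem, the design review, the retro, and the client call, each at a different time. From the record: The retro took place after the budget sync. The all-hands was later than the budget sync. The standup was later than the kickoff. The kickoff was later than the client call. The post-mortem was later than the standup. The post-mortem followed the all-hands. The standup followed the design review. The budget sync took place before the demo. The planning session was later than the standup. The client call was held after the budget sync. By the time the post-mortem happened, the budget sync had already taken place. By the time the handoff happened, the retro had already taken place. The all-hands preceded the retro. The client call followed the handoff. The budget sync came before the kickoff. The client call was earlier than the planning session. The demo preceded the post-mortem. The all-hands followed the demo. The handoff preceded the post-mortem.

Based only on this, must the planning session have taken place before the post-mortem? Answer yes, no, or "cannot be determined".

No chain of stated constraints runs from the planning session to the post-mortem, and none runs from the post-mortem to the planning session either.
So the relative order of the planning session and the post-mortem is not fixed by the given facts.

cannot be determined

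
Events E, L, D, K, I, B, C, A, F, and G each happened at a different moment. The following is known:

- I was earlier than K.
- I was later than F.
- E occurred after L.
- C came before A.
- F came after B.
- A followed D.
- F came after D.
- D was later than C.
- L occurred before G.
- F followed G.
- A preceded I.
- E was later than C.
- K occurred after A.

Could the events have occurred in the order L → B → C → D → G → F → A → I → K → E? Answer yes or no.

Check each stated constraint against the proposed order — e.g. C is ahead of E; L is ahead of E. Every pair is in the required order; nothing is violated.

yes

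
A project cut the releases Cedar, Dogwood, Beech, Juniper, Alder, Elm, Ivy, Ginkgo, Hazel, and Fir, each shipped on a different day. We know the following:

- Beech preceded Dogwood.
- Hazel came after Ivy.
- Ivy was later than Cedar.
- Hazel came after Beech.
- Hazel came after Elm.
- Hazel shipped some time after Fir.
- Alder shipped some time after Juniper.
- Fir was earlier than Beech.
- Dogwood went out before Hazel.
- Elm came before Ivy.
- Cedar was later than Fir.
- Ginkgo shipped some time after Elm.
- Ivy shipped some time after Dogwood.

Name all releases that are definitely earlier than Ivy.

Beech, Cedar, Dogwood, Elm, Fir

Directly stated before Ivy: Cedar, Dogwood, and Elm.
Beech reaches Ivy via Beech → Dogwood → Ivy.
Fir reaches Ivy via Fir → Cedar → Ivy.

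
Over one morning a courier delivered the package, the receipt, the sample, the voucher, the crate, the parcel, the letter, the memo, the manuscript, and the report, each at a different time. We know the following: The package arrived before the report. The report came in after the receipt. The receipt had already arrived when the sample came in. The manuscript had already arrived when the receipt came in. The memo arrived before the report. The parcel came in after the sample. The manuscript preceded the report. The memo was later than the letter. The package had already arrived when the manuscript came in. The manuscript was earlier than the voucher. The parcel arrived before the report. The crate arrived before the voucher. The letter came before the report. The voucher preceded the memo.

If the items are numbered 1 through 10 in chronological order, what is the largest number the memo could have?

The memo must come before the report — 1 item forced after it.
Everything else can be placed before the memo in some valid order, so the memo can sit as late as position 10 − 1 = 9.

9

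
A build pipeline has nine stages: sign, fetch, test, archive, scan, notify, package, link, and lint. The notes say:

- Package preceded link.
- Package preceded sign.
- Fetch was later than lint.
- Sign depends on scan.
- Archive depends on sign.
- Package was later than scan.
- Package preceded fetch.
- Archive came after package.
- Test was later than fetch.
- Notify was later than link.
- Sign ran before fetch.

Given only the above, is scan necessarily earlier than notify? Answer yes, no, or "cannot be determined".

Chain the constraints: scan → package → link → notify. Each link is directly stated, so scan comes before notify.

yes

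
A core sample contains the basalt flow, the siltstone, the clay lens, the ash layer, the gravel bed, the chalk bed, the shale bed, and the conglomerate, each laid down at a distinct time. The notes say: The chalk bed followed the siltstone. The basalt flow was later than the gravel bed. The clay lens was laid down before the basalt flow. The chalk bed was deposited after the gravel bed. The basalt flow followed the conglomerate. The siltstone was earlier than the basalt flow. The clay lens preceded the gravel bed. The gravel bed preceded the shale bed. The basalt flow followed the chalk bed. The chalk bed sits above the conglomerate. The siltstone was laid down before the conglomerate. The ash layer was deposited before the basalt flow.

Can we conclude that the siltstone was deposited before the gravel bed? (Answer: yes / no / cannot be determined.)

No chain of stated constraints runs from the siltstone to the gravel bed, and none runs from the gravel bed to the siltstone either.
So the relative order of the siltstone and the gravel bed is not fixed by the given facts.

cannot be determined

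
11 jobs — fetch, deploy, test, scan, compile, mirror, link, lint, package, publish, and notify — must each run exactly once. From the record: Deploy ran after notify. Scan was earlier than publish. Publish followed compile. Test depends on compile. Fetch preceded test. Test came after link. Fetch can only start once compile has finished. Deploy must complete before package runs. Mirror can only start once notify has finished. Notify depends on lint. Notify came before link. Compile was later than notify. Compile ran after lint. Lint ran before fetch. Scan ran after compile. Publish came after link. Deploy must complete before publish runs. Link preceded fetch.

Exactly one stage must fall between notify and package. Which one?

deploy

Tracing the constraints gives notify → deploy → package, so deploy sits after notify and before package.
No other stage is forced both after notify and before package.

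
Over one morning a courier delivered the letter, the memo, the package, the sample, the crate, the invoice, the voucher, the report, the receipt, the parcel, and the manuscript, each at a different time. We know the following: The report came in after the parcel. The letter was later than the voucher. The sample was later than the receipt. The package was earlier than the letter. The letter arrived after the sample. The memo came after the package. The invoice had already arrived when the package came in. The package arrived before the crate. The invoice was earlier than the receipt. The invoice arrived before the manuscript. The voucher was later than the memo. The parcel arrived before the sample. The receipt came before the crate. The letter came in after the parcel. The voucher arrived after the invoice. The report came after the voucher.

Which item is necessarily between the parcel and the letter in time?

the sample

Tracing the constraints gives the parcel → the sample → the letter, so the sample sits after the parcel and before the letter.
No other item is forced both after the parcel and before the letter.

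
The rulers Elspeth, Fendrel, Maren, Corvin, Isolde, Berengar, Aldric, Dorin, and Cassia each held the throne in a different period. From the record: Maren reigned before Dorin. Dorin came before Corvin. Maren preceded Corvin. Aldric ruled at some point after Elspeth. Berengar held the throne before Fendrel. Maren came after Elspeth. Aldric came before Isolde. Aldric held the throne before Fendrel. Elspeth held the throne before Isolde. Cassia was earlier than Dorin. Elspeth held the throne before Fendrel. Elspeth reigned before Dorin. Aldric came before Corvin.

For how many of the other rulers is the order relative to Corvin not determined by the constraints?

Forced before Corvin: Aldric, Cassia, Dorin, Elspeth, and Maren.
That leaves Berengar, Fendrel, and Isolde with no forced order relative to Corvin — 3.

3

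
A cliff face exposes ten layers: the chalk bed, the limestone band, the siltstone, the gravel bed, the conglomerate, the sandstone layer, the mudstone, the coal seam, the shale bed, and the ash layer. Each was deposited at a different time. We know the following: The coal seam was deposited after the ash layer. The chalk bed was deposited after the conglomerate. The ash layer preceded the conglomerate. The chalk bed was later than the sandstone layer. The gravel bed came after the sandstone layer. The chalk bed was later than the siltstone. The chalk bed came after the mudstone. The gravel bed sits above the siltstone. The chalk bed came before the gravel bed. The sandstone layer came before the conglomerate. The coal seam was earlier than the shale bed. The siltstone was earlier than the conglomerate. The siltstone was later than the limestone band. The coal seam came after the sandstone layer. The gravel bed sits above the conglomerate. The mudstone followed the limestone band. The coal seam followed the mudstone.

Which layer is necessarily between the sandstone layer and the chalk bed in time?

the conglomerate

Tracing the constraints gives the sandstone layer → the conglomerate → the chalk bed, so the conglomerate sits after the sandstone layer and before the chalk bed.
No other layer is forced both after the sandstone layer and before the chalk bed.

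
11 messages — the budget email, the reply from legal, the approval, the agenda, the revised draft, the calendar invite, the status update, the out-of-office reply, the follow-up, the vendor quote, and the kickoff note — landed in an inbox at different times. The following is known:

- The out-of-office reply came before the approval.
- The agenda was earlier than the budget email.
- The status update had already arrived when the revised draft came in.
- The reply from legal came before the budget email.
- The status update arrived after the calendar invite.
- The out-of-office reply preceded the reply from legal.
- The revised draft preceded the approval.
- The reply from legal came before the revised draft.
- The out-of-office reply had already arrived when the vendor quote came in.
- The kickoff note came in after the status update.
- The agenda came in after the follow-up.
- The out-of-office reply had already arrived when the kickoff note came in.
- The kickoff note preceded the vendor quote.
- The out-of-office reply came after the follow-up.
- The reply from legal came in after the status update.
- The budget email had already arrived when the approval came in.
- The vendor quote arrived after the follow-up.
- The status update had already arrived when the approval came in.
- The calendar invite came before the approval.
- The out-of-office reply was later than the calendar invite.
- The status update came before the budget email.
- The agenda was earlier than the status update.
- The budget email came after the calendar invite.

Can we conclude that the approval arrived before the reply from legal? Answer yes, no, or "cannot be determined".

Tracing the constraints gives the reply from legal → the revised draft → the approval, so the reply from legal must come before the approval.
That means the approval cannot be before the reply from legal.

no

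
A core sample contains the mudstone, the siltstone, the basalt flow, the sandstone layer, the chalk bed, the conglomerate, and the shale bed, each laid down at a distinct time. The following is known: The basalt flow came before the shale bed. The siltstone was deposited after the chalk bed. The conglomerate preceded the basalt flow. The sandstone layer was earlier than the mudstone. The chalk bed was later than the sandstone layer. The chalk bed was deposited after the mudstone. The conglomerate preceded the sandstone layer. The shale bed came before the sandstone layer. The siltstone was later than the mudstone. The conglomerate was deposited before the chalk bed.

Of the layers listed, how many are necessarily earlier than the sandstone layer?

3

Directly stated before the sandstone layer: the conglomerate and the shale bed.
The basalt flow reaches the sandstone layer via the basalt flow → the shale bed → the sandstone layer.
No chain forces the siltstone (or any of the others) ahead of the sandstone layer.
That's the basalt flow, the conglomerate, and the shale bed — 3 in all.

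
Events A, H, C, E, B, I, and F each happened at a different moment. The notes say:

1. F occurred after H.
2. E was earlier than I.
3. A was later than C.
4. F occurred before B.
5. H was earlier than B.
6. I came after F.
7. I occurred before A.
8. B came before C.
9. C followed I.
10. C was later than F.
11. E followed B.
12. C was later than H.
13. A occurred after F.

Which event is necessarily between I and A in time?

C

Tracing the constraints gives I → C → A, so C sits after I and before A.
No other event is forced both after I and before A.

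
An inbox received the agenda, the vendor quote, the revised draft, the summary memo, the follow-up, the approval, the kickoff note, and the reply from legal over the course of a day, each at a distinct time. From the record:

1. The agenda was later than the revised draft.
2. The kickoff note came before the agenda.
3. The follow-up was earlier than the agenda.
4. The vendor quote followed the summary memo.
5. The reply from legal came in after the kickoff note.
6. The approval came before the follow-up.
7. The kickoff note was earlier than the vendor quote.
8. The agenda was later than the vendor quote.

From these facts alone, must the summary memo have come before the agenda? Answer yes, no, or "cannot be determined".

yes

Chain the constraints: the summary memo → the vendor quote → the agenda. Each link is directly stated, so the summary memo comes before the agenda.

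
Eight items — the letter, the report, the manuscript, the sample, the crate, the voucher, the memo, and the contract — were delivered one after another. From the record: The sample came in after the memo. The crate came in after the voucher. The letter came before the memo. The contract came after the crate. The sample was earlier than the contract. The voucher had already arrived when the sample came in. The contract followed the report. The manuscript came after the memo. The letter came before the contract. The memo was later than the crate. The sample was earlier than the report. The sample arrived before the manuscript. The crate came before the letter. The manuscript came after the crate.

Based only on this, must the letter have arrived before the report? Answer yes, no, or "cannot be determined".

yes

Chain the constraints: the letter → the memo → the sample → the report. Each link is directly stated, so the letter comes before the report.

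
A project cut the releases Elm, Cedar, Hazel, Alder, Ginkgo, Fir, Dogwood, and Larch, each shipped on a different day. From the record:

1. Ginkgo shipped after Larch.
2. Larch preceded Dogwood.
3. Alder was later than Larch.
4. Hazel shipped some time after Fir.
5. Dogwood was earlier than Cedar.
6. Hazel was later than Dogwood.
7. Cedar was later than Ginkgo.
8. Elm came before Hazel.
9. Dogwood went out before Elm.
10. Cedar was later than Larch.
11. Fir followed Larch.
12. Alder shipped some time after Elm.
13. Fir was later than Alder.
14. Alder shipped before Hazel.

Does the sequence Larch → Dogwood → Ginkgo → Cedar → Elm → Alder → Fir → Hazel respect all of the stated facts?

yes

Check each stated constraint against the proposed order — e.g. Dogwood is ahead of Hazel; Larch is ahead of Fir. Every pair is in the required order; nothing is violated.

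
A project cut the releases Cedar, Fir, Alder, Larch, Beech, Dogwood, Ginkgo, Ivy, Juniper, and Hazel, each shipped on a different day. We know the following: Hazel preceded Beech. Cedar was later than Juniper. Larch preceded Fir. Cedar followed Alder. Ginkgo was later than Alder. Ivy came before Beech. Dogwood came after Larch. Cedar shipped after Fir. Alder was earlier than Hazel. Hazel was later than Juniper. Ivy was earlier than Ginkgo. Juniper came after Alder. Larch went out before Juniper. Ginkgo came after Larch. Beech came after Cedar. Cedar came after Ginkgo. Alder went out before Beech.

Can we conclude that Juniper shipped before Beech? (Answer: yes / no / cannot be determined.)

Chain the constraints: Juniper → Cedar → Beech. Each link is directly stated, so Juniper comes before Beech.

yes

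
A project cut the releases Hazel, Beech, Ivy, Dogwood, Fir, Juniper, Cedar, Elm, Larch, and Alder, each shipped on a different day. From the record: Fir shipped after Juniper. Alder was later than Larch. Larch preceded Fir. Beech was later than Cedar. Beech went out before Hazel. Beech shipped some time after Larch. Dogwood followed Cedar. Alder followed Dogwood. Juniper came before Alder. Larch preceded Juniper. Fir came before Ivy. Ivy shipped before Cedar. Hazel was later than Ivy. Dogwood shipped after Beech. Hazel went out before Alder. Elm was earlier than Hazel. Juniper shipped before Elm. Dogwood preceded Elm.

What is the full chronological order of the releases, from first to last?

Larch, Juniper, Fir, Ivy, Cedar, Beech, Dogwood, Elm, Hazel, Alder

The constraints fix every adjacent pair, so only one ordering works:
Larch → Juniper → Fir → Ivy → Cedar → Beech → Dogwood → Elm → Hazel → Alder.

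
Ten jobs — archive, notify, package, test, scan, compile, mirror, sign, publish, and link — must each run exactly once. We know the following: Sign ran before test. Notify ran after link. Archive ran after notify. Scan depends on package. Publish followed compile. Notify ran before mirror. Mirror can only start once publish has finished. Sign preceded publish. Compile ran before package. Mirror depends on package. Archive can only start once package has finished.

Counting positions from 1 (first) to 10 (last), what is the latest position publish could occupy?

9

Publish must come before mirror — 1 stage forced after it.
Everything else can be placed before publish in some valid order, so publish can sit as late as position 10 − 1 = 9.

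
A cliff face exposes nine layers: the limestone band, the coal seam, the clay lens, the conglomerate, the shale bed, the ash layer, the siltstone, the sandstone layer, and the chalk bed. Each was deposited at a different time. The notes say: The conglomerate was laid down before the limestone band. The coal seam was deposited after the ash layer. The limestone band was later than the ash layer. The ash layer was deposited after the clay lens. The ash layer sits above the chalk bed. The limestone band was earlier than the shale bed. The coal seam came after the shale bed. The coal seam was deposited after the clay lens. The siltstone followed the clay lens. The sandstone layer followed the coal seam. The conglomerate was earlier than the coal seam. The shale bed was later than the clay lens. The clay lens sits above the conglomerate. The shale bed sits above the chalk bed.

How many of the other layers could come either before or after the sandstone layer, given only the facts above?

1

Forced before the sandstone layer: the ash layer, the chalk bed, the clay lens, the coal seam, the conglomerate, the limestone band, and the shale bed.
That leaves the siltstone with no forced order relative to the sandstone layer — 1.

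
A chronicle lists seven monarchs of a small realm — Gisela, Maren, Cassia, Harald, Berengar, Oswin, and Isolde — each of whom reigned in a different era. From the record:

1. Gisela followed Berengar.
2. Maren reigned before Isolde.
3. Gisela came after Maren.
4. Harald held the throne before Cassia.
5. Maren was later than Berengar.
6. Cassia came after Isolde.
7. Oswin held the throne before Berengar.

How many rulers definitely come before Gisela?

Directly stated before Gisela: Berengar and Maren.
Oswin reaches Gisela via Oswin → Berengar → Gisela.
No chain forces Harald (or any of the others) ahead of Gisela.
That's Berengar, Maren, and Oswin — 3 in all.

3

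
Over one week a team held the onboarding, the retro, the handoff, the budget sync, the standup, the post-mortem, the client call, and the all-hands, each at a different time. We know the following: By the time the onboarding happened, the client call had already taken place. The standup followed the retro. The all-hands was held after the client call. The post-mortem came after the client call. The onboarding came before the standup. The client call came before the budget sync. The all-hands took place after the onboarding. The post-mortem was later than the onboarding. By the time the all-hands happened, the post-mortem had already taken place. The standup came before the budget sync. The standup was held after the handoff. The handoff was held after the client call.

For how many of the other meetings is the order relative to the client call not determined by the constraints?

Forced after the client call: the all-hands, the budget sync, the handoff, the onboarding, the post-mortem, and the standup.
That leaves the retro with no forced order relative to the client call — 1.

1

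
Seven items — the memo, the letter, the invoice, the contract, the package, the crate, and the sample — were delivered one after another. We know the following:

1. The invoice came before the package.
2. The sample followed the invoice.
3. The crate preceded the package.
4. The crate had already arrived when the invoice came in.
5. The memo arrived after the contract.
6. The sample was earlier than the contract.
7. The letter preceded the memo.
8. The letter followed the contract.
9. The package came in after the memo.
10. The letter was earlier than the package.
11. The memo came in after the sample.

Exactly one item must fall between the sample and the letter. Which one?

the contract

Tracing the constraints gives the sample → the contract → the letter, so the contract sits after the sample and before the letter.
No other item is forced both after the sample and before the letter.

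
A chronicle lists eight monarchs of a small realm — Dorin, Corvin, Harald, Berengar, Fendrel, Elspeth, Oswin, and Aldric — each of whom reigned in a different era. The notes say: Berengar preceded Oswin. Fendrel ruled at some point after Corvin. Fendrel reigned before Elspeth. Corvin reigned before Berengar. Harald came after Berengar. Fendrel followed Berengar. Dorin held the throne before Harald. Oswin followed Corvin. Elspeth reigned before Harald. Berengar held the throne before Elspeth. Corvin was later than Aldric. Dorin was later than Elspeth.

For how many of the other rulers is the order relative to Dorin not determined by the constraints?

Forced before Dorin: Aldric, Berengar, Corvin, Elspeth, and Fendrel; forced after Dorin: Harald.
That leaves Oswin with no forced order relative to Dorin — 1.

1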